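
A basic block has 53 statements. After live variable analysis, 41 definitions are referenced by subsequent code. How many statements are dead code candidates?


Dead code = total statements - live definitions
= 53 - 41 = 12

12


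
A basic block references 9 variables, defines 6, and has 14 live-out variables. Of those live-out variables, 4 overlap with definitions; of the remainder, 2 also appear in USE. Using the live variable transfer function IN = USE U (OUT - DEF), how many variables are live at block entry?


OUT - DEF: 14 - 4 = 10
|IN| = |USE| + |OUT - DEF| - |USE ∩ (OUT - DEF)| = 9 + 10 - 2 = 17

17


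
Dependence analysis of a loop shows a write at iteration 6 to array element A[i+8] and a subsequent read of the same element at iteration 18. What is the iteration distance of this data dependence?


Distance = read iteration - write iteration
= 18 - 6 = 12

12


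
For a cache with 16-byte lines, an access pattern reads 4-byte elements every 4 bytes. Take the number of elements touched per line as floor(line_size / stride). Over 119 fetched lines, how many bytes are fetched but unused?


Elements per line = floor(16 / 4) = 4
Bytes used per line = 4 * 4 = 16
Wasted per line = 16 - 16 = 0
Total wasted = 0 * 119 = 0

0


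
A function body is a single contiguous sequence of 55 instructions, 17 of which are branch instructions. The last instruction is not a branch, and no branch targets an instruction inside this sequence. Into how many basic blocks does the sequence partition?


With no in-sequence branch targets, the leaders are the first instruction plus the instruction after each branch.
Number of basic blocks = branches + 1
= 17 + 1 = 18

18


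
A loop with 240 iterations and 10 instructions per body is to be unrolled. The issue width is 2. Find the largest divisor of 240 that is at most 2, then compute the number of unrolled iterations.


Largest divisor of 240 <= 2 is 2
New iterations = 240 / 2 = 120

120


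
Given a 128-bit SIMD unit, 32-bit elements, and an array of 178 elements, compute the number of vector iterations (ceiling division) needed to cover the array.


Width = 128 / 32 = 4 elements per vector op
Iterations = ceil(178 / 4) = 45

45


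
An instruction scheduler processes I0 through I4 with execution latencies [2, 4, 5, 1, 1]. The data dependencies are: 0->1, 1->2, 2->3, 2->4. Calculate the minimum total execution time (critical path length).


Compute longest path through dependency graph: dist(Ik) = max over predecessors of dist + latency(Ik).
dist(I0) = latency 2 = 2
dist(I1) = dist(I0) + 4 = 2 + 4 = 6
dist(I2) = dist(I1) + 5 = 6 + 5 = 11
dist(I3) = dist(I2) + 1 = 11 + 1 = 12
dist(I4) = dist(I2) + 1 = 11 + 1 = 12
Critical path = max dist = 12

12


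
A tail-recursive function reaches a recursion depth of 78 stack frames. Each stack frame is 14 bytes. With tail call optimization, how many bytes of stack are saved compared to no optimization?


Without TCO: 78 * 14 = 1092 bytes
With TCO: reuse 1 frame = 14 bytes
Savings = 1092 - 14 = 1078

1078


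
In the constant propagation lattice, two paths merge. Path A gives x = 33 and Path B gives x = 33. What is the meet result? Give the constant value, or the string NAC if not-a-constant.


Meet operation: if both paths give the same constant, result is that constant; if they differ, result is NAC (not-a-constant).
Path A: 33, Path B: 33 -> equal
Result: constant -> 33

33


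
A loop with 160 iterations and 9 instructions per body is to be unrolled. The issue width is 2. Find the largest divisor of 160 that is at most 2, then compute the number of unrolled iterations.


Largest divisor of 160 <= 2 is 2
New iterations = 160 / 2 = 80

80


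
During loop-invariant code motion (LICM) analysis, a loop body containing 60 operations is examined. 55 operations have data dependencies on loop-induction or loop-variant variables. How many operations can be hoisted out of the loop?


Invariant candidates = total - loop-dependent
= 60 - 55 = 5

5


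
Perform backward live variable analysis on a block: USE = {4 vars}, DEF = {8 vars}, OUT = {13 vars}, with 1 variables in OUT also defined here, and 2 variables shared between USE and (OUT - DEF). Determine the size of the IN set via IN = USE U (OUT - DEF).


OUT - DEF: 13 - 1 = 12
|IN| = |USE| + |OUT - DEF| - |USE ∩ (OUT - DEF)| = 4 + 12 - 2 = 14

14


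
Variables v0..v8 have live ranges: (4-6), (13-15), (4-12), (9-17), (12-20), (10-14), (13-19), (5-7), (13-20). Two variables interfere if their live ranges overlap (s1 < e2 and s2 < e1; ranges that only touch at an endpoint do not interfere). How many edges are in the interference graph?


Check all pairs for overlapping intervals.
Two intervals (s1,e1) and (s2,e2) overlap if s1 < e2 and s2 < e1.
v0 (4-6) vs v1..v8: overlaps v2, v7 -> 2
v1 (13-15) vs v2..v8: overlaps v3, v4, v5, v6, v8 -> 5
v2 (4-12) vs v3..v8: overlaps v3, v5, v7 -> 3
v3 (9-17) vs v4..v8: overlaps v4, v5, v6, v8 -> 4
v4 (12-20) vs v5..v8: overlaps v5, v6, v8 -> 3
v5 (10-14) vs v6..v8: overlaps v6, v8 -> 2
v6 (13-19) vs v7..v8: overlaps v8 -> 1
v7 (5-7) vs v8: overlaps none -> 0
Total overlapping pairs = 2 + 5 + 3 + 4 + 3 + 2 + 1 + 0 = 20

20


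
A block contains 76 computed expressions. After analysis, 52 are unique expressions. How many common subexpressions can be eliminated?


CSE count = total expressions - unique expressions
= 76 - 52 = 24

24


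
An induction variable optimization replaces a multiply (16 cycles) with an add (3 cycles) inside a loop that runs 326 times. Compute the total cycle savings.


Per-iteration saving = 16 - 3 = 13
Total saved = 326 * 13 = 4238

4238


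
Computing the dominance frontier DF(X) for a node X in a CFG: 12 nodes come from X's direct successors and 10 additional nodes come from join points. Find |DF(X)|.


DF(X) = direct successor contributions + join point contributions
= 12 + 10 = 22

22


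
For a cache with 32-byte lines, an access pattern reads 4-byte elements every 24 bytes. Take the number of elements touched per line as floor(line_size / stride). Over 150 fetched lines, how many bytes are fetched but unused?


Elements per line = floor(32 / 24) = 1
Bytes used per line = 1 * 4 = 4
Wasted per line = 32 - 4 = 28
Total wasted = 28 * 150 = 4200

4200


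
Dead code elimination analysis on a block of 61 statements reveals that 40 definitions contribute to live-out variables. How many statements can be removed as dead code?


Dead code = total statements - live definitions
= 61 - 40 = 21

21


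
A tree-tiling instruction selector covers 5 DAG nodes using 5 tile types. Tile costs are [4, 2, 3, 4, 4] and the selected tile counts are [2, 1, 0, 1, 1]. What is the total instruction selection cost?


Total cost = sum(count_i * cost_i)
= 2*4 + 1*2 + 0*3 + 1*4 + 1*4
= 18

18


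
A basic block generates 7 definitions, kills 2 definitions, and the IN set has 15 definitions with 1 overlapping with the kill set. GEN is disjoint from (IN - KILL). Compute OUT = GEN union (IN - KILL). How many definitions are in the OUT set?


IN - KILL: 15 - 1 = 14 surviving definitions
OUT = GEN + surviving = 7 + 14 = 21

21


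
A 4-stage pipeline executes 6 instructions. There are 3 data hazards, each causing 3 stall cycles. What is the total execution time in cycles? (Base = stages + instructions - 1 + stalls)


Base cycles = 4 + 6 - 1 = 9
Total stalls = 3 * 3 = 9
Total = 9 + 9 = 18

18


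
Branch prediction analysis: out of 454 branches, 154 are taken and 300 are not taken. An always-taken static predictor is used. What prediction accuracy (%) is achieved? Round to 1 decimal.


Predictor: always-taken
Correct predictions = 154
Accuracy = 154 / 454 * 100 = 33.9%

33.9


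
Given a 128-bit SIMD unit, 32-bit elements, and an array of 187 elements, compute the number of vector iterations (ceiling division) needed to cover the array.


Width = 128 / 32 = 4 elements per vector op
Iterations = ceil(187 / 4) = 47

47


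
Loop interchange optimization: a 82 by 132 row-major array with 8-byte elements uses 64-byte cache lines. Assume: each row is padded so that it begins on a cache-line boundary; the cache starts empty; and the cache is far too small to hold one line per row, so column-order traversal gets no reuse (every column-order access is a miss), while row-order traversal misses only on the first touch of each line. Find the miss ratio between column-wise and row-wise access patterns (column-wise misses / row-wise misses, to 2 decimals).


Each row occupies 132 * 8 = 1056 bytes and starts on a line boundary, so it spans ceil(1056 / 64) = 17 cache lines.
Row-major traversal misses (one per line touched): 82 * ceil(132 * 8 / 64) = 1394
Column-major traversal misses (no reuse, every access misses): 82 * 132 = 10824
Ratio = 10824 / 1394 = 7.76

7.76


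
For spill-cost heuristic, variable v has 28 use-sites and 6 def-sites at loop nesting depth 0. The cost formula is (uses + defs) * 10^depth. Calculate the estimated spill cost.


uses + defs = 28 + 6 = 34
10^0 = 1
Spill cost = 34 * 1 = 34

34


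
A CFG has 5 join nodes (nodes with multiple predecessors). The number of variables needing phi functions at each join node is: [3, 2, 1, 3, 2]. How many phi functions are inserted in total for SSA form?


Total phi functions = sum of phi functions at each join node
= 3 + 2 + 1 + 3 + 2 = 11

11


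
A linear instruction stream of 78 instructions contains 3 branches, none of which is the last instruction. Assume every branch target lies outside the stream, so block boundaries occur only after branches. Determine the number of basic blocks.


With no in-sequence branch targets, the leaders are the first instruction plus the instruction after each branch.
Number of basic blocks = branches + 1
= 3 + 1 = 4

4


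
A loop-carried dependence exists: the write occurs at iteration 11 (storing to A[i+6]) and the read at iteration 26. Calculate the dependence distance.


Distance = read iteration - write iteration
= 26 - 11 = 15

15


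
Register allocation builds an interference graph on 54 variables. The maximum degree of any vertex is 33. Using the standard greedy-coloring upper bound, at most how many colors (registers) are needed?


Greedy coloring never needs more than (max_degree + 1) colors: when coloring a vertex, at most max_degree neighbors are already colored.
Upper bound = 33 + 1 = 34

34


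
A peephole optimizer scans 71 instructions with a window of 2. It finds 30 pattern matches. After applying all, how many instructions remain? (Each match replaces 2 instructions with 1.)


Each match removes 1 instructions.
Total removed = 30 * 1 = 30
Remaining = 71 - 30 = 41

41


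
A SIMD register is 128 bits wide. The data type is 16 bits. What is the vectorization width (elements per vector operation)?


Width = SIMD bits / data type bits
= 128 / 16 = 8

8


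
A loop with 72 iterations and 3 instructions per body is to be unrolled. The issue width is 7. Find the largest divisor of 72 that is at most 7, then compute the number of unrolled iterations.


Largest divisor of 72 <= 7 is 6
New iterations = 72 / 6 = 12

12


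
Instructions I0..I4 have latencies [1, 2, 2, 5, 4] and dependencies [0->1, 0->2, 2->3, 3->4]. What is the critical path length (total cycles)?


Compute longest path through dependency graph: dist(Ik) = max over predecessors of dist + latency(Ik).
dist(I0) = latency 1 = 1
dist(I1) = dist(I0) + 2 = 1 + 2 = 3
dist(I2) = dist(I0) + 2 = 1 + 2 = 3
dist(I3) = dist(I2) + 5 = 3 + 5 = 8
dist(I4) = dist(I3) + 4 = 8 + 4 = 12
Critical path = max dist = 12

12


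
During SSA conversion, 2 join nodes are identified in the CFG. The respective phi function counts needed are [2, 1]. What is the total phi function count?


Total phi functions = sum of phi functions at each join node
= 2 + 1 = 3

3


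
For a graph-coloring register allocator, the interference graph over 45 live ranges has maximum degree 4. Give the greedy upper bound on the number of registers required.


Greedy coloring never needs more than (max_degree + 1) colors: when coloring a vertex, at most max_degree neighbors are already colored.
Upper bound = 4 + 1 = 5

5


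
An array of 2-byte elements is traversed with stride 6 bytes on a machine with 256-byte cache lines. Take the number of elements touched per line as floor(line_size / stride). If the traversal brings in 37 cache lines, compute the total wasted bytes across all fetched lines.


Elements per line = floor(256 / 6) = 42
Bytes used per line = 42 * 2 = 84
Wasted per line = 256 - 84 = 172
Total wasted = 172 * 37 = 6364

6364


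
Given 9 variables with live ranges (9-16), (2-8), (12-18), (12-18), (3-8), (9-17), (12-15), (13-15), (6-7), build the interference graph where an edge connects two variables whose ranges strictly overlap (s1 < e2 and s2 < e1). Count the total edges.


Check all pairs for overlapping intervals.
Two intervals (s1,e1) and (s2,e2) overlap if s1 < e2 and s2 < e1.
v0 (9-16) vs v1..v8: overlaps v2, v3, v5, v6, v7 -> 5
v1 (2-8) vs v2..v8: overlaps v4, v8 -> 2
v2 (12-18) vs v3..v8: overlaps v3, v5, v6, v7 -> 4
v3 (12-18) vs v4..v8: overlaps v5, v6, v7 -> 3
v4 (3-8) vs v5..v8: overlaps v8 -> 1
v5 (9-17) vs v6..v8: overlaps v6, v7 -> 2
v6 (12-15) vs v7..v8: overlaps v7 -> 1
v7 (13-15) vs v8: overlaps none -> 0
Total overlapping pairs = 5 + 2 + 4 + 3 + 1 + 2 + 1 + 0 = 18

18


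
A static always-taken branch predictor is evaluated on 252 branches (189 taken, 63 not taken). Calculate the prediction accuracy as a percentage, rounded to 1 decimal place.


Predictor: always-taken
Correct predictions = 189
Accuracy = 189 / 252 * 100 = 75.0%

75.0


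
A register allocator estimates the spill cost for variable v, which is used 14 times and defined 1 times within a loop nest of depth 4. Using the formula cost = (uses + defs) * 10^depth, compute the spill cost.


uses + defs = 14 + 1 = 15
10^4 = 10000
Spill cost = 15 * 10000 = 150000

150000


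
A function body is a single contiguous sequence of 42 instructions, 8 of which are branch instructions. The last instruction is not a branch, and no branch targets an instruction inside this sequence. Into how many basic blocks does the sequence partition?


With no in-sequence branch targets, the leaders are the first instruction plus the instruction after each branch.
Number of basic blocks = branches + 1
= 8 + 1 = 9

9


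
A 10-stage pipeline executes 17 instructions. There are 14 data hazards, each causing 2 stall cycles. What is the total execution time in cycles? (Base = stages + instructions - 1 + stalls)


Base cycles = 10 + 17 - 1 = 26
Total stalls = 14 * 2 = 28
Total = 26 + 28 = 54

54


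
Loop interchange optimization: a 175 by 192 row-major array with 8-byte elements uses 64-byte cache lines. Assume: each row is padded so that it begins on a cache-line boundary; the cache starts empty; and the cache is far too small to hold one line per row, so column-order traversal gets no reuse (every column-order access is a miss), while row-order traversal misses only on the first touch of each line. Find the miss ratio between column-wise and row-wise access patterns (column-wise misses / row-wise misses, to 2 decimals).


Each row occupies 192 * 8 = 1536 bytes and starts on a line boundary, so it spans ceil(1536 / 64) = 24 cache lines.
Row-major traversal misses (one per line touched): 175 * ceil(192 * 8 / 64) = 4200
Column-major traversal misses (no reuse, every access misses): 175 * 192 = 33600
Ratio = 33600 / 4200 = 8.0

8.0


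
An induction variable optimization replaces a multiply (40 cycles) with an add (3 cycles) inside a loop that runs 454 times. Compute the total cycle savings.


Per-iteration saving = 40 - 3 = 37
Total saved = 454 * 37 = 16798

16798


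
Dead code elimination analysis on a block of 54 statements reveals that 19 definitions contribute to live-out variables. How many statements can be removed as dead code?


Dead code = total statements - live definitions
= 54 - 19 = 35

35


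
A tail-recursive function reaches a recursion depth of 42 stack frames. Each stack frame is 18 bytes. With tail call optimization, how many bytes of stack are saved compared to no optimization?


Without TCO: 42 * 18 = 756 bytes
With TCO: reuse 1 frame = 18 bytes
Savings = 756 - 18 = 738

738


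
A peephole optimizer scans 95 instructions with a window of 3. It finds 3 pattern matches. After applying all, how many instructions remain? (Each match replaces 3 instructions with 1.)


Each match removes 2 instructions.
Total removed = 3 * 2 = 6
Remaining = 95 - 6 = 89

89


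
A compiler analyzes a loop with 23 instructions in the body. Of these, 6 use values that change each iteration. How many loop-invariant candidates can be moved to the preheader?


Invariant candidates = total - loop-dependent
= 23 - 6 = 17

17


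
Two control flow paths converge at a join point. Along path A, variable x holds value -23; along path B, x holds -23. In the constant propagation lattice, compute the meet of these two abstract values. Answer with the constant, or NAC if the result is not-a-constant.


Meet operation: if both paths give the same constant, result is that constant; if they differ, result is NAC (not-a-constant).
Path A: -23, Path B: -23 -> equal
Result: constant -> -23

-23


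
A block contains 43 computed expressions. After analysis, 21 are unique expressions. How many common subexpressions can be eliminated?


CSE count = total expressions - unique expressions
= 43 - 21 = 22

22


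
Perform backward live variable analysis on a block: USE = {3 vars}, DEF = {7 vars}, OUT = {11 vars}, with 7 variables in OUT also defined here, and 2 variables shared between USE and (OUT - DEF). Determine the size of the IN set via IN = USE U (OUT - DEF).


OUT - DEF: 11 - 7 = 4
|IN| = |USE| + |OUT - DEF| - |USE ∩ (OUT - DEF)| = 3 + 4 - 2 = 5

5


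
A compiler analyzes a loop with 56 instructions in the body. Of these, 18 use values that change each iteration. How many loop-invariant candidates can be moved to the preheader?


Invariant candidates = total - loop-dependent
= 56 - 18 = 38

38


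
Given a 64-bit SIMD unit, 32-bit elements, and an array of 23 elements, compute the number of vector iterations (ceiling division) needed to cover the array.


Width = 64 / 32 = 2 elements per vector op
Iterations = ceil(23 / 2) = 12

12


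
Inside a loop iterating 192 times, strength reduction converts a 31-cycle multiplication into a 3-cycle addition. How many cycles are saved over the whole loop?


Per-iteration saving = 31 - 3 = 28
Total saved = 192 * 28 = 5376

5376


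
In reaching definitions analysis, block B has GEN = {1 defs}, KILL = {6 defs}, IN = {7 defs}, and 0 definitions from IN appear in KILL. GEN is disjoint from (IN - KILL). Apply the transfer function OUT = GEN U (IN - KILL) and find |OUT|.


IN - KILL: 7 - 0 = 7 surviving definitions
OUT = GEN + surviving = 1 + 7 = 8

8


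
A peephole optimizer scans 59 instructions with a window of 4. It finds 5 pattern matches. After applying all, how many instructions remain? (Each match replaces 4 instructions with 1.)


Each match removes 3 instructions.
Total removed = 5 * 3 = 15
Remaining = 59 - 15 = 44

44


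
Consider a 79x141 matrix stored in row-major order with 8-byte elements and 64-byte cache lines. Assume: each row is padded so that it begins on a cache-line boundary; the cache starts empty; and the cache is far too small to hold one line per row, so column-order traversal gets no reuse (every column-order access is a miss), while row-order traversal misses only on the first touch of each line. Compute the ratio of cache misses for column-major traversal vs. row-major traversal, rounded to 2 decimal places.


Each row occupies 141 * 8 = 1128 bytes and starts on a line boundary, so it spans ceil(1128 / 64) = 18 cache lines.
Row-major traversal misses (one per line touched): 79 * ceil(141 * 8 / 64) = 1422
Column-major traversal misses (no reuse, every access misses): 79 * 141 = 11139
Ratio = 11139 / 1422 = 7.83

7.83


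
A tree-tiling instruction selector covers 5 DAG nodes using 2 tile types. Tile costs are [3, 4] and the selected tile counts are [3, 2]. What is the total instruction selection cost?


Total cost = sum(count_i * cost_i)
= 3*3 + 2*4
= 17

17


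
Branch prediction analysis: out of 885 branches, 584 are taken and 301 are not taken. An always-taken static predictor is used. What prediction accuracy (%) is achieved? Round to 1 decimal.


Predictor: always-taken
Correct predictions = 584
Accuracy = 584 / 885 * 100 = 66.0%

66.0


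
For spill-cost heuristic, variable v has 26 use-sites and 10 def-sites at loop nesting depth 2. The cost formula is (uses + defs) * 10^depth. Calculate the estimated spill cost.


uses + defs = 26 + 10 = 36
10^2 = 100
Spill cost = 36 * 100 = 3600

3600


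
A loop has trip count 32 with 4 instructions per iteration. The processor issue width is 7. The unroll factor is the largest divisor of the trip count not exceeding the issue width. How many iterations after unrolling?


Largest divisor of 32 <= 7 is 4
New iterations = 32 / 4 = 8

8


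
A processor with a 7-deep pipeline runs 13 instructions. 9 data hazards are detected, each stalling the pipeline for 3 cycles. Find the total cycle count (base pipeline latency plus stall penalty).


Base cycles = 7 + 13 - 1 = 19
Total stalls = 9 * 3 = 27
Total = 19 + 27 = 46

46


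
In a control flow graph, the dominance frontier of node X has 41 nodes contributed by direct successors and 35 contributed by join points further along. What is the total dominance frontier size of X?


DF(X) = direct successor contributions + join point contributions
= 41 + 35 = 76

76


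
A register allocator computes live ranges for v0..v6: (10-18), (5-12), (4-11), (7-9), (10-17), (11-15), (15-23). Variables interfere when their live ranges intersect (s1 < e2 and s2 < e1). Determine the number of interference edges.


Check all pairs for overlapping intervals.
Two intervals (s1,e1) and (s2,e2) overlap if s1 < e2 and s2 < e1.
v0 (10-18) vs v1..v6: overlaps v1, v2, v4, v5, v6 -> 5
v1 (5-12) vs v2..v6: overlaps v2, v3, v4, v5 -> 4
v2 (4-11) vs v3..v6: overlaps v3, v4 -> 2
v3 (7-9) vs v4..v6: overlaps none -> 0
v4 (10-17) vs v5..v6: overlaps v5, v6 -> 2
v5 (11-15) vs v6: overlaps none -> 0
Total overlapping pairs = 5 + 4 + 2 + 0 + 2 + 0 = 13

13


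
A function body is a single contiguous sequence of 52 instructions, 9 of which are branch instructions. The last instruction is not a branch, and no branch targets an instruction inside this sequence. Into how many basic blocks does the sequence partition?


With no in-sequence branch targets, the leaders are the first instruction plus the instruction after each branch.
Number of basic blocks = branches + 1
= 9 + 1 = 10

10


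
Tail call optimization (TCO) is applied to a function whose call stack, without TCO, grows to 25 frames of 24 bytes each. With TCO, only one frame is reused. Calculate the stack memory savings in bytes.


Without TCO: 25 * 24 = 600 bytes
With TCO: reuse 1 frame = 24 bytes
Savings = 600 - 24 = 576

576


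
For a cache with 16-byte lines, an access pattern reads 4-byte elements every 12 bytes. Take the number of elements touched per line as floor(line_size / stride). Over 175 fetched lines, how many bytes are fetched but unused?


Elements per line = floor(16 / 12) = 1
Bytes used per line = 1 * 4 = 4
Wasted per line = 16 - 4 = 12
Total wasted = 12 * 175 = 2100

2100


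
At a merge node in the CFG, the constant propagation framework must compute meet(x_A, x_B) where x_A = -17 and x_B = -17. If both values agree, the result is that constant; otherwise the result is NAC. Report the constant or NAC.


Meet operation: if both paths give the same constant, result is that constant; if they differ, result is NAC (not-a-constant).
Path A: -17, Path B: -17 -> equal
Result: constant -> -17

-17


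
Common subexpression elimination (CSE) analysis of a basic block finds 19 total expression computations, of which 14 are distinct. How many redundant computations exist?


CSE count = total expressions - unique expressions
= 19 - 14 = 5

5


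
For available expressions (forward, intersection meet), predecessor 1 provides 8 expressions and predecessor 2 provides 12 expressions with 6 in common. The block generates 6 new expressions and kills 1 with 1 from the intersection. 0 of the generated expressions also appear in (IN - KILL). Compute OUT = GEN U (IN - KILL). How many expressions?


IN = intersection of predecessors = 6
IN - KILL = 6 - 1 = 5
|OUT| = |GEN| + |IN - KILL| - |GEN ∩ (IN - KILL)| = 6 + 5 - 0 = 11

11


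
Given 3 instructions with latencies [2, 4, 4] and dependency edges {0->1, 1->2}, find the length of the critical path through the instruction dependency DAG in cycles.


Compute longest path through dependency graph: dist(Ik) = max over predecessors of dist + latency(Ik).
dist(I0) = latency 2 = 2
dist(I1) = dist(I0) + 4 = 2 + 4 = 6
dist(I2) = dist(I1) + 4 = 6 + 4 = 10
Critical path = max dist = 10

10


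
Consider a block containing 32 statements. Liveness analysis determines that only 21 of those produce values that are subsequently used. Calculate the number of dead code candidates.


Dead code = total statements - live definitions
= 32 - 21 = 11

11


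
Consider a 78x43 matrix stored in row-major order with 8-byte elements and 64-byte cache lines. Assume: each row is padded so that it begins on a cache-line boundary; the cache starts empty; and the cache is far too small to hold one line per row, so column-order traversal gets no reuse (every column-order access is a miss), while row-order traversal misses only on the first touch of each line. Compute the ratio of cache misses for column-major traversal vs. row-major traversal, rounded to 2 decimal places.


Each row occupies 43 * 8 = 344 bytes and starts on a line boundary, so it spans ceil(344 / 64) = 6 cache lines.
Row-major traversal misses (one per line touched): 78 * ceil(43 * 8 / 64) = 468
Column-major traversal misses (no reuse, every access misses): 78 * 43 = 3354
Ratio = 3354 / 468 = 7.17

7.17


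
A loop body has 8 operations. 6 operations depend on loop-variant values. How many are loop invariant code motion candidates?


Invariant candidates = total - loop-dependent
= 8 - 6 = 2

2


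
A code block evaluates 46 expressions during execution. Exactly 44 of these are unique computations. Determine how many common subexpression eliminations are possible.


CSE count = total expressions - unique expressions
= 46 - 44 = 2

2


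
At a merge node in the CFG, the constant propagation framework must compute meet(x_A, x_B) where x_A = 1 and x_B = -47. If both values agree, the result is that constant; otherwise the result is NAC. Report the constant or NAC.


Meet operation: if both paths give the same constant, result is that constant; if they differ, result is NAC (not-a-constant).
Path A: 1, Path B: -47 -> differ
Result: not-a-constant -> NAC

NAC


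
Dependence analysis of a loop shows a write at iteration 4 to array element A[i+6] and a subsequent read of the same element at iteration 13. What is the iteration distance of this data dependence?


Distance = read iteration - write iteration
= 13 - 4 = 9

9


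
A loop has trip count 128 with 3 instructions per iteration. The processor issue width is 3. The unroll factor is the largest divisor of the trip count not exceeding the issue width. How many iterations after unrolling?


Largest divisor of 128 <= 3 is 2
New iterations = 128 / 2 = 64

64


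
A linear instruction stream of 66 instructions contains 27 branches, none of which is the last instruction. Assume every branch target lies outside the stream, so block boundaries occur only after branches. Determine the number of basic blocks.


With no in-sequence branch targets, the leaders are the first instruction plus the instruction after each branch.
Number of basic blocks = branches + 1
= 27 + 1 = 28

28


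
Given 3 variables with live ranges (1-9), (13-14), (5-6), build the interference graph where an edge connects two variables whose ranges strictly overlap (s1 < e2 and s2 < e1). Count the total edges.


Check all pairs for overlapping intervals.
Two intervals (s1,e1) and (s2,e2) overlap if s1 < e2 and s2 < e1.
v0 (1-9) vs v1..v2: overlaps v2 -> 1
v1 (13-14) vs v2: overlaps none -> 0
Total overlapping pairs = 1 + 0 = 1

1


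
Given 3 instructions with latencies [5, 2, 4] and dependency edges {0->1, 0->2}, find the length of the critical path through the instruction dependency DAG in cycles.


Compute longest path through dependency graph: dist(Ik) = max over predecessors of dist + latency(Ik).
dist(I0) = latency 5 = 5
dist(I1) = dist(I0) + 2 = 5 + 2 = 7
dist(I2) = dist(I0) + 4 = 5 + 4 = 9
Critical path = max dist = 9

9


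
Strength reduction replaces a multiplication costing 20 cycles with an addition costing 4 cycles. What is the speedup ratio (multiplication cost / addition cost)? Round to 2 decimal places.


Ratio = mult_cost / add_cost = 20 / 4 = 5.0

5.0


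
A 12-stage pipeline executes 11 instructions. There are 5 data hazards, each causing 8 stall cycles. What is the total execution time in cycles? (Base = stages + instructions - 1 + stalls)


Base cycles = 12 + 11 - 1 = 22
Total stalls = 5 * 8 = 40
Total = 22 + 40 = 62

62


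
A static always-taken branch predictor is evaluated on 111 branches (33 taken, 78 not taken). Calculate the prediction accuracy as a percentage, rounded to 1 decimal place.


Predictor: always-taken
Correct predictions = 33
Accuracy = 33 / 111 * 100 = 29.7%

29.7


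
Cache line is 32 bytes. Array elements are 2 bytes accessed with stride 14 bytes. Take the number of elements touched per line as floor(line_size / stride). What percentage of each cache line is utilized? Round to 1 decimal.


Elements per cache line = floor(32 / 14) = 2
Bytes used = 2 * 2 = 4
Utilization = 4 / 32 * 100 = 12.5%

12.5


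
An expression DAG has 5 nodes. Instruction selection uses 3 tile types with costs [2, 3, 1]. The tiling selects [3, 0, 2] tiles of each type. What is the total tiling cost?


Total cost = sum(count_i * cost_i)
= 3*2 + 0*3 + 2*1
= 8

8


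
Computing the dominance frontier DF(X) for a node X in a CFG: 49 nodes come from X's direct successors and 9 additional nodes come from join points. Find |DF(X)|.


DF(X) = direct successor contributions + join point contributions
= 49 + 9 = 58

58


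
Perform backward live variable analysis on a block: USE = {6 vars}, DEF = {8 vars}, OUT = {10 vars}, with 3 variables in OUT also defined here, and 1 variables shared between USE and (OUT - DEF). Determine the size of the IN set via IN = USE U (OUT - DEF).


OUT - DEF: 10 - 3 = 7
|IN| = |USE| + |OUT - DEF| - |USE ∩ (OUT - DEF)| = 6 + 7 - 1 = 12

12


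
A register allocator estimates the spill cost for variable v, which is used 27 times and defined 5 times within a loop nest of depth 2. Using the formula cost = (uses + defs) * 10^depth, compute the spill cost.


uses + defs = 27 + 5 = 32
10^2 = 100
Spill cost = 32 * 100 = 3200

3200


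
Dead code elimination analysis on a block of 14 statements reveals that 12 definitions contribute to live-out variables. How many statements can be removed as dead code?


Dead code = total statements - live definitions
= 14 - 12 = 2

2


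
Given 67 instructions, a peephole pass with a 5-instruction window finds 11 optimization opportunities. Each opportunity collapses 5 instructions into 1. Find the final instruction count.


Each match removes 4 instructions.
Total removed = 11 * 4 = 44
Remaining = 67 - 44 = 23

23


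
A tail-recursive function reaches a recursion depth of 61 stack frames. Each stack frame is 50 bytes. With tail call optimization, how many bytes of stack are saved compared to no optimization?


Without TCO: 61 * 50 = 3050 bytes
With TCO: reuse 1 frame = 50 bytes
Savings = 3050 - 50 = 3000

3000


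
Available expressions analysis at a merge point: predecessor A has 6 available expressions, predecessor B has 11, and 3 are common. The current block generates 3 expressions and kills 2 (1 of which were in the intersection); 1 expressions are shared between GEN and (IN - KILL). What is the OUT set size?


IN = intersection of predecessors = 3
IN - KILL = 3 - 1 = 2
|OUT| = |GEN| + |IN - KILL| - |GEN ∩ (IN - KILL)| = 3 + 2 - 1 = 4

4


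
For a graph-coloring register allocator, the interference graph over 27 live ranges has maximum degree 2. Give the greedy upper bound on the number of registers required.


Greedy coloring never needs more than (max_degree + 1) colors: when coloring a vertex, at most max_degree neighbors are already colored.
Upper bound = 2 + 1 = 3

3


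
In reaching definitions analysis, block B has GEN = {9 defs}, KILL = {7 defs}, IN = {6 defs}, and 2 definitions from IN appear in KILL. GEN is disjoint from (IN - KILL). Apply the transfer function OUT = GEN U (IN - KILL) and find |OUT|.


IN - KILL: 6 - 2 = 4 surviving definitions
OUT = GEN + surviving = 9 + 4 = 13

13


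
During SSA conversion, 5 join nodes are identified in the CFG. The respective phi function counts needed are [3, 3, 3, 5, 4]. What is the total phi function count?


Total phi functions = sum of phi functions at each join node
= 3 + 3 + 3 + 5 + 4 = 18

18


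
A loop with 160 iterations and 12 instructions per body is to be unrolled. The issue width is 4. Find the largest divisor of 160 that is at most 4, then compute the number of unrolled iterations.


Largest divisor of 160 <= 4 is 4
New iterations = 160 / 4 = 40

40


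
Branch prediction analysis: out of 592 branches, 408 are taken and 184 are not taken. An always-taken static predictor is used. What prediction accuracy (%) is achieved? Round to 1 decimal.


Predictor: always-taken
Correct predictions = 408
Accuracy = 408 / 592 * 100 = 68.9%

68.9


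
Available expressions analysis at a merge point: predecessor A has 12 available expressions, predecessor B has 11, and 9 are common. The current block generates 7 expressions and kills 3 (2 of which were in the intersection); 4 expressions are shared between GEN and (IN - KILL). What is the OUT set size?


IN = intersection of predecessors = 9
IN - KILL = 9 - 2 = 7
|OUT| = |GEN| + |IN - KILL| - |GEN ∩ (IN - KILL)| = 7 + 7 - 4 = 10

10


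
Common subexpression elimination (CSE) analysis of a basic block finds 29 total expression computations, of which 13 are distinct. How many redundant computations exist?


CSE count = total expressions - unique expressions
= 29 - 13 = 16

16


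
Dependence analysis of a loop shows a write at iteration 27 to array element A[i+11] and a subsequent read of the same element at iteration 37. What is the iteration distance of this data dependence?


Distance = read iteration - write iteration
= 37 - 27 = 10

10


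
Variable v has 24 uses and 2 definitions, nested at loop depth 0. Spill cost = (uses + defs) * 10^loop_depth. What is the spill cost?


uses + defs = 24 + 2 = 26
10^0 = 1
Spill cost = 26 * 1 = 26

26


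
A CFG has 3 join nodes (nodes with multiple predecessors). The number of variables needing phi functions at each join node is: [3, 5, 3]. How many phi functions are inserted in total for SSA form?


Total phi functions = sum of phi functions at each join node
= 3 + 5 + 3 = 11

11


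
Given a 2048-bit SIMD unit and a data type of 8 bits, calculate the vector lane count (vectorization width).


Width = SIMD bits / data type bits
= 2048 / 8 = 256

256


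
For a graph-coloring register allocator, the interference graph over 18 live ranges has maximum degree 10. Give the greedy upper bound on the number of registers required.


Greedy coloring never needs more than (max_degree + 1) colors: when coloring a vertex, at most max_degree neighbors are already colored.
Upper bound = 10 + 1 = 11

11


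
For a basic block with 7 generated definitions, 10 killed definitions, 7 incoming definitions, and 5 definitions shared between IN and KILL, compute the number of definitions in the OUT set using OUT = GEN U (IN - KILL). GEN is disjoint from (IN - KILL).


IN - KILL: 7 - 5 = 2 surviving definitions
OUT = GEN + surviving = 7 + 2 = 9

9


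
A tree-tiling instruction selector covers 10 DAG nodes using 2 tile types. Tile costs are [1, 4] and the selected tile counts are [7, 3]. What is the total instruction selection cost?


Total cost = sum(count_i * cost_i)
= 7*1 + 3*4
= 19

19


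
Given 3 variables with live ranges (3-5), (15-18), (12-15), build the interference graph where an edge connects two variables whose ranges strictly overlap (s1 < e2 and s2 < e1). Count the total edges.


Check all pairs for overlapping intervals.
Two intervals (s1,e1) and (s2,e2) overlap if s1 < e2 and s2 < e1.
v0 (3-5) vs v1..v2: overlaps none -> 0
v1 (15-18) vs v2: overlaps none -> 0
Total overlapping pairs = 0 + 0 = 0

0


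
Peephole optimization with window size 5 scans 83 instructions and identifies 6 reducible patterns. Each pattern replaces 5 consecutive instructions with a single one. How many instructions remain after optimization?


Each match removes 4 instructions.
Total removed = 6 * 4 = 24
Remaining = 83 - 24 = 59

59


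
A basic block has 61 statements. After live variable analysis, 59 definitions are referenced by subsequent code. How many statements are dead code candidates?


Dead code = total statements - live definitions
= 61 - 59 = 2

2


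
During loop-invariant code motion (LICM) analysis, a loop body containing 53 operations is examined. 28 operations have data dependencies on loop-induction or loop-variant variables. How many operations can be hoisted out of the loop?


Invariant candidates = total - loop-dependent
= 53 - 28 = 25

25


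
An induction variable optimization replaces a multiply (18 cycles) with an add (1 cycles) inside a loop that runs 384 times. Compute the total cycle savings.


Per-iteration saving = 18 - 1 = 17
Total saved = 384 * 17 = 6528

6528


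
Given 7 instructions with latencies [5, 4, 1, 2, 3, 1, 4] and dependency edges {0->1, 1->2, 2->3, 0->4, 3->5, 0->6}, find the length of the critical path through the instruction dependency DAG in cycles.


Compute longest path through dependency graph: dist(Ik) = max over predecessors of dist + latency(Ik).
dist(I0) = latency 5 = 5
dist(I1) = dist(I0) + 4 = 5 + 4 = 9
dist(I2) = dist(I1) + 1 = 9 + 1 = 10
dist(I3) = dist(I2) + 2 = 10 + 2 = 12
dist(I4) = dist(I0) + 3 = 5 + 3 = 8
dist(I5) = dist(I3) + 1 = 12 + 1 = 13
dist(I6) = dist(I0) + 4 = 5 + 4 = 9
Critical path = max dist = 13

13


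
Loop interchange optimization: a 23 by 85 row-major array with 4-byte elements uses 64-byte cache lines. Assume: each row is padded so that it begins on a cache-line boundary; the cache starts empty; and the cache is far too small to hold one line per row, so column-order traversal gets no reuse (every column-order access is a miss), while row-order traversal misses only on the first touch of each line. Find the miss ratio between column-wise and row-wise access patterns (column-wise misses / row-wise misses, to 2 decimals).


Each row occupies 85 * 4 = 340 bytes and starts on a line boundary, so it spans ceil(340 / 64) = 6 cache lines.
Row-major traversal misses (one per line touched): 23 * ceil(85 * 4 / 64) = 138
Column-major traversal misses (no reuse, every access misses): 23 * 85 = 1955
Ratio = 1955 / 138 = 14.17

14.17


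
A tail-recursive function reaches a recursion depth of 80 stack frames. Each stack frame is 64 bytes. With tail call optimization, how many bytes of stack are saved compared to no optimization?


Without TCO: 80 * 64 = 5120 bytes
With TCO: reuse 1 frame = 64 bytes
Savings = 5120 - 64 = 5056

5056
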